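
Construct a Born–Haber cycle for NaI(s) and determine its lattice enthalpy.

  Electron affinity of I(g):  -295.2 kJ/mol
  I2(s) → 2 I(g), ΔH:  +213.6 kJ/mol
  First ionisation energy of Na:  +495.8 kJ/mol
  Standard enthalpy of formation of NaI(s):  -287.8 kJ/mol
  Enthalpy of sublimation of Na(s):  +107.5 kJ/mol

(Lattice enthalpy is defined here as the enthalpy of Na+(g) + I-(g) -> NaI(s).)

ΔHf° = 1·ΔHsub + 1·(ΣIE) + 1/2·D(I2) + 1·EA + U
-287.8 = 1·(+107.5) + 1·(+495.8) + 1/2·(+213.6) + 1·(-295.2) + U
U = -287.8 − (+414.9) = -702.7 kJ/mol

U = -702.7 kJ/mol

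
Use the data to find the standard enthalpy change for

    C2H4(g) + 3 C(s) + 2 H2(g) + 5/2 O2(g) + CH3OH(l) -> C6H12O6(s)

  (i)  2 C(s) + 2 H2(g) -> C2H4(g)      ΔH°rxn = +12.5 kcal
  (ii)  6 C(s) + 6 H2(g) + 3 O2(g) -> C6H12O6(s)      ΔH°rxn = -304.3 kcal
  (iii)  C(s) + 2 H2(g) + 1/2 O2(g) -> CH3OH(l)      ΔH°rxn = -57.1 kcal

ΔH°rxn = -259.7 kcal

(i) reversed (C2H4(g) must end up as a reactant): -12.5 kcal
(ii) as written (C6H12O6(s) already on the product side): -304.3 kcal
(iii) reversed (reverse to put CH3OH(l) on the reactant side): +57.1 kcal
By Hess's law, ΔH°rxn = (-12.5) + (-304.3) + (+57.1) = -259.7 kcal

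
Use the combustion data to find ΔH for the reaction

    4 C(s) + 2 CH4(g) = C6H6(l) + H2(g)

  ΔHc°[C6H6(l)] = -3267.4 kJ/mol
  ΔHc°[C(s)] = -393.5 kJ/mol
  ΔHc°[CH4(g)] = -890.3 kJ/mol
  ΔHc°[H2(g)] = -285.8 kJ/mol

ΔH = 198.6 kJ/mol

With combustion enthalpies, reactants minus products:
= [4·(-393.5) + 2·(-890.3)] − [1·(-3267.4) + 1·(-285.8)]
= 198.6 kJ/mol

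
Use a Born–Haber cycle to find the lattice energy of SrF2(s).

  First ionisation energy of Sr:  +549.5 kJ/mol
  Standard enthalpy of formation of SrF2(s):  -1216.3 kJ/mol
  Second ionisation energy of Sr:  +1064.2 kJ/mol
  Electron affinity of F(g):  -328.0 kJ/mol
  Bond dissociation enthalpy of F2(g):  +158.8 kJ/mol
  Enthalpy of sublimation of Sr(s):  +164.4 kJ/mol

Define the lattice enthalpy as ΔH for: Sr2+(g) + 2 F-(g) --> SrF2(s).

U = -2497.2 kJ/mol

ΔHf° = 1·ΔHsub + 1·(ΣIE) + 1·D(F2) + 2·EA + U
-1216.3 = 1·(+164.4) + 1·(+1613.7) + 1·(+158.8) + 2·(-328.0) + U
U = -1216.3 − (+1280.9) = -2497.2 kJ/mol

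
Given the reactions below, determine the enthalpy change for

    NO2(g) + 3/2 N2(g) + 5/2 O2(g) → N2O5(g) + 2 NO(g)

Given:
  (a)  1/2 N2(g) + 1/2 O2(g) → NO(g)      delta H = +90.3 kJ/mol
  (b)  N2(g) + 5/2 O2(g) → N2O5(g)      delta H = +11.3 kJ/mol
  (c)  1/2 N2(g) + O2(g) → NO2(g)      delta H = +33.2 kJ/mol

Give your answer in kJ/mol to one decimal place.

(a) × 2: (2)·(+90.3) = +180.6 kJ/mol
(b) as written: +11.3 kJ/mol
(c) reversed: -33.2 kJ/mol
By Hess's law, delta H = (2)·(+90.3) + (1)·(+11.3) + (-1)·(+33.2) = 158.7 kJ/mol

delta H = 158.7 kJ/mol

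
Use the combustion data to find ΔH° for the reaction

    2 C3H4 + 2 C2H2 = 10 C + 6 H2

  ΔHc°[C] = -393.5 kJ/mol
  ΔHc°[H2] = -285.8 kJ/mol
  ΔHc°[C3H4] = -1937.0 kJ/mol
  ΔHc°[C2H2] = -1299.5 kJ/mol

With combustion enthalpies, reactants minus products:
= [2·(-1937.0) + 2·(-1299.5)] − [10·(-393.5) + 6·(-285.8)]
= -823.2 kJ/mol

ΔH° = -823.2 kJ/mol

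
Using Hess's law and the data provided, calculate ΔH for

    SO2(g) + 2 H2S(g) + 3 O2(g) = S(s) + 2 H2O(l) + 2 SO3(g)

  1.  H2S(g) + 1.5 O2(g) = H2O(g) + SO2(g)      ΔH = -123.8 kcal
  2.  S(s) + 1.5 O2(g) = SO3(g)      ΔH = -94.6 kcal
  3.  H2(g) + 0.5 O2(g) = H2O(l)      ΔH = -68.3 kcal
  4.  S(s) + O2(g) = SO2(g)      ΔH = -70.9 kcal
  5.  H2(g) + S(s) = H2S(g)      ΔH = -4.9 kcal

ΔH = -245.1 kcal

eq. 1: not needed (H2O(g) appears nowhere else).
eq. 2 × 2 (×2 to match 2 SO3(g) in the target): (2)·(-94.6) = -189.2 kcal
eq. 3 × 2 (scale by 2 for the 2 H2O(l)): (2)·(-68.3) = -136.6 kcal
eq. 4 reversed: +70.9 kcal
eq. 5 reversed and × 2: (-2)·(-4.9) = +9.8 kcal
By Hess's law, ΔH = (-189.2) + (-136.6) + (+70.9) + (+9.8) = -245.1 kcal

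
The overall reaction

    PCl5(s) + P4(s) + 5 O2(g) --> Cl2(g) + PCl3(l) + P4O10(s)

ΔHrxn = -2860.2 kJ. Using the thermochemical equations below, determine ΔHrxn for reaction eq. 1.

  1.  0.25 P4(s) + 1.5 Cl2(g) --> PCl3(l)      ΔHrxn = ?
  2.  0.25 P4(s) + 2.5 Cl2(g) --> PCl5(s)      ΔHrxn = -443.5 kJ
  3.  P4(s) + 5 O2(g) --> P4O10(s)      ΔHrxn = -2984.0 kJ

ΔHrxn = -319.7 kJ

eq. 1 as written (PCl3(l) already on the product side): contributes x
eq. 2 reversed (PCl5(s) must end up as a reactant): +443.5 kJ
eq. 3 as written (P4O10(s) already on the product side): -2984.0 kJ
-2860.2 = (+443.5) + (-2984.0) + x
x = (-2860.2 − (-2540.5)) / (1) = -319.7 kJ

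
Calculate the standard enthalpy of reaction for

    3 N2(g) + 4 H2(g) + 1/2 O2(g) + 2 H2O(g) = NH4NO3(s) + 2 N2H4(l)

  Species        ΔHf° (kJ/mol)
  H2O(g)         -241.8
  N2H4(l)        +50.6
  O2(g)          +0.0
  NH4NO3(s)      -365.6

Products: 1·(-365.6) + 2·(+50.6) = -264.4
Reactants: 3·(+0.0) + 4·(+0.0) + 1/2·(+0.0) + 2·(-241.8) = -483.6
ΔH_rxn = (-264.4) − (-483.6) = 219.2 kJ/mol

ΔH_rxn = 219.2 kJ/mol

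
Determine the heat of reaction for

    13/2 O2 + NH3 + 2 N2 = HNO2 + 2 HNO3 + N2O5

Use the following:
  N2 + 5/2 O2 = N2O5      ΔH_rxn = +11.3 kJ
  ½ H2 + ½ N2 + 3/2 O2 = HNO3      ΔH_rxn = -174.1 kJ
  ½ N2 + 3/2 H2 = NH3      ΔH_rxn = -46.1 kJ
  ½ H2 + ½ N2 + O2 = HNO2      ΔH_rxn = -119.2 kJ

ΔH_rxn = -410.0 kJ

equation 1 as written (N2O5 already on the product side): +11.3 kJ
equation 2 × 2 (×2 to match 2 HNO3 in the target): (2)·(-174.1) = -348.2 kJ
equation 3 reversed (NH3 must end up as a reactant): +46.1 kJ
equation 4 as written (HNO2 already on the product side): -119.2 kJ
Since enthalpy is a state function, ΔH_rxn = (1)·(+11.3) + (2)·(-174.1) + (-1)·(-46.1) + (1)·(-119.2) = -410.0 kJ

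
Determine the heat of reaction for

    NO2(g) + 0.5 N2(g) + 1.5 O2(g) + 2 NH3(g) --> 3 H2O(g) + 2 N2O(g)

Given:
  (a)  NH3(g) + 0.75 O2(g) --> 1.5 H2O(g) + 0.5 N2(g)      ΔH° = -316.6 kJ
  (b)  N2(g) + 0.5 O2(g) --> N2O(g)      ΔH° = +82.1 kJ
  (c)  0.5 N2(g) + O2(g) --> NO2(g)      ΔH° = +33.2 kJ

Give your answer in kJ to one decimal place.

(a) × 2 (scale by 2 for the 2 NH3(g)): (2)·(-316.6) = -633.2 kJ
(b) × 2 (scale by 2 for the 2 N2O(g)): (2)·(+82.1) = +164.2 kJ
(c) reversed (NO2(g) must end up as a reactant): -33.2 kJ
ΔH° = (2)·(-316.6) + (2)·(+82.1) + (-1)·(+33.2) = -502.2 kJ

ΔH° = -502.2 kJ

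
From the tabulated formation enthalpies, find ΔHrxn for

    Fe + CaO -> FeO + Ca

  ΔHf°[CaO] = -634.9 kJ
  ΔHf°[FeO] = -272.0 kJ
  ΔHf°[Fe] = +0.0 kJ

Products: 1·(-272.0) + 1·(+0.0) = -272.0
Reactants: 1·(+0.0) + 1·(-634.9) = -634.9
ΔHrxn = (-272.0) − (-634.9) = 362.9 kJ

ΔHrxn = 362.9 kJ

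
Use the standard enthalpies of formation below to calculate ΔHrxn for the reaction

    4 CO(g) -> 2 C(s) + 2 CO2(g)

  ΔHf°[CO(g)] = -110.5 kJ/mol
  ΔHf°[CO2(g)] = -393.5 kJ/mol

ΔHrxn = -345.0 kJ/mol

ΔH°rxn = Σ nΔHf°(products) − Σ nΔHf°(reactants).
Products: 2·(+0.0) + 2·(-393.5) = -787.0
Reactants: 4·(-110.5) = -442.0
ΔHrxn = (-787.0) − (-442.0) = -345.0 kJ/mol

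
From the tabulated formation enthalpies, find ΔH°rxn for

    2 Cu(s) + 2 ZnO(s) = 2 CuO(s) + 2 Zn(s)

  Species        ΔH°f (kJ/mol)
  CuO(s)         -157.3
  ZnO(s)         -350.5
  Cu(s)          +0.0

ΔH°rxn = 386.4 kJ/mol

Products: 2·(-157.3) + 2·(+0.0) = -314.6
Reactants: 2·(+0.0) + 2·(-350.5) = -701.0
ΔH°rxn = (-314.6) − (-701.0) = 386.4 kJ/mol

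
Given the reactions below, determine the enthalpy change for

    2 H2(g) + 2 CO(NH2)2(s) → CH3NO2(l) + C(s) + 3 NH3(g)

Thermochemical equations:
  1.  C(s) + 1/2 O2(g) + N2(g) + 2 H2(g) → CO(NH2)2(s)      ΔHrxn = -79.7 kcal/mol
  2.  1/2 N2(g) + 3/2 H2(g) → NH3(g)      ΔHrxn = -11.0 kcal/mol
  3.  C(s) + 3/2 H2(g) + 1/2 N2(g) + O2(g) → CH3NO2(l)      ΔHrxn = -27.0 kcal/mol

ΔHrxn = 99.4 kcal/mol

eq. 1 reversed and × 2: (-2)·(-79.7) = +159.4 kcal/mol
eq. 2 × 3: (3)·(-11.0) = -33.0 kcal/mol
eq. 3 as written: -27.0 kcal/mol
Combining the equations, ΔHrxn = (+159.4) + (-33.0) + (-27.0) = 99.4 kcal/mol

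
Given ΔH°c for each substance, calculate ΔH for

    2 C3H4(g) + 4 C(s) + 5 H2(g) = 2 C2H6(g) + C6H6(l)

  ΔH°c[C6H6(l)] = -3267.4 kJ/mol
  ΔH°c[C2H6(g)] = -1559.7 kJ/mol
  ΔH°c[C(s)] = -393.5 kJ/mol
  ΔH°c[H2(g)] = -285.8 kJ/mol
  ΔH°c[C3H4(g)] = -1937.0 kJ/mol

ΔH = -490.2 kJ/mol

Using ΔH = Σ nΔHc°(reactants) − Σ nΔHc°(products):
= [2·(-1937.0) + 4·(-393.5) + 5·(-285.8)] − [2·(-1559.7) + 1·(-3267.4)]
= -490.2 kJ/mol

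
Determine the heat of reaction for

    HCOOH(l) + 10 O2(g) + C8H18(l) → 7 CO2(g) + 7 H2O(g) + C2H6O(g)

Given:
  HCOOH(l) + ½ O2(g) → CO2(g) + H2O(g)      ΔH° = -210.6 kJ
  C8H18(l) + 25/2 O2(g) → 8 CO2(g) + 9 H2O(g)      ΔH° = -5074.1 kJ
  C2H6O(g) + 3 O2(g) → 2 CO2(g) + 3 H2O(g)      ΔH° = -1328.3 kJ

ΔH° = -3956.4 kJ

equation 1 as written (HCOOH(l) already on the reactant side): -210.6 kJ
equation 2 as written (C8H18(l) already on the reactant side): -5074.1 kJ
equation 3 reversed (C2H6O(g) must end up as a product): +1328.3 kJ
ΔH° = (1)·(-210.6) + (1)·(-5074.1) + (-1)·(-1328.3) = -3956.4 kJ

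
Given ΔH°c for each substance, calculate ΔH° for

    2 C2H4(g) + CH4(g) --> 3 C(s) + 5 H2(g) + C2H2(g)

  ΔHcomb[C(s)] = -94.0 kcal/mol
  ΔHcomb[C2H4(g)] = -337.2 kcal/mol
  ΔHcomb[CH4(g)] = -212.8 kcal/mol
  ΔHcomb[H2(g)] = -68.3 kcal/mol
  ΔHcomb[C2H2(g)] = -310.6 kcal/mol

ΔH° = 46.9 kcal/mol

Using ΔH = Σ nΔHc°(reactants) − Σ nΔHc°(products):
= [2·(-337.2) + 1·(-212.8)] − [3·(-94.0) + 5·(-68.3) + 1·(-310.6)]
= 46.9 kcal/mol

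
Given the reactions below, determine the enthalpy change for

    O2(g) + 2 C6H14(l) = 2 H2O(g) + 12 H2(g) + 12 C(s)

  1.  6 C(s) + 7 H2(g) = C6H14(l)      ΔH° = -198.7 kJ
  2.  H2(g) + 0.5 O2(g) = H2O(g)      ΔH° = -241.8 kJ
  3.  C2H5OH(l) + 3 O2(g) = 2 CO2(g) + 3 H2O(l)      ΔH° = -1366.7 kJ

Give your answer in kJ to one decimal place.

eq. 1 reversed and × 2: (-2)·(-198.7) = +397.4 kJ
eq. 2 × 2: (2)·(-241.8) = -483.6 kJ
eq. 3: not needed.
Combining the equations, ΔH° = (-2)·(-198.7) + (2)·(-241.8) = -86.2 kJ

ΔH° = -86.2 kJ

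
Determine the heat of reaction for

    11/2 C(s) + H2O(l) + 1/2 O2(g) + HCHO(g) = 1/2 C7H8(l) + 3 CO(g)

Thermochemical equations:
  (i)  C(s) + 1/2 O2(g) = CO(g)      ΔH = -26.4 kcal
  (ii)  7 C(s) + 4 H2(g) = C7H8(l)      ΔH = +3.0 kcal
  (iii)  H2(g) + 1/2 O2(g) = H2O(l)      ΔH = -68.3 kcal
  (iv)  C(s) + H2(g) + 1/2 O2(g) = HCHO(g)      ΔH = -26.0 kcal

ΔH = 16.6 kcal

(i) × 3: (3)·(-26.4) = -79.2 kcal
(ii) × 1/2: (1/2)·(+3.0) = +1.5 kcal
(iii) reversed: +68.3 kcal
(iv) reversed: +26.0 kcal
By Hess's law, ΔH = (3)·(-26.4) + (1/2)·(+3.0) + (-1)·(-68.3) + (-1)·(-26.0) = 16.6 kcal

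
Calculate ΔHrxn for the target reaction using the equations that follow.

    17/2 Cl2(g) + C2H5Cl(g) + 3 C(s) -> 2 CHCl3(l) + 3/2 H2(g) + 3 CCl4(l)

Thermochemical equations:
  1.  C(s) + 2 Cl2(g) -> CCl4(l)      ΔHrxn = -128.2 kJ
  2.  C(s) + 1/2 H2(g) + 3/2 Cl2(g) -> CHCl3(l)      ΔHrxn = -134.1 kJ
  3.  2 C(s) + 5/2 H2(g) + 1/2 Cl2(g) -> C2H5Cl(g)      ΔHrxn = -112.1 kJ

ΔHrxn = -540.7 kJ

eq. 1 × 3 (×3 to match 3 CCl4(l) in the target): (3)·(-128.2) = -384.6 kJ
eq. 2 × 2 (×2 to match 2 CHCl3(l) in the target): (2)·(-134.1) = -268.2 kJ
eq. 3 reversed (C2H5Cl(g) must end up as a reactant): +112.1 kJ
ΔHrxn = (-384.6) + (-268.2) + (+112.1) = -540.7 kJ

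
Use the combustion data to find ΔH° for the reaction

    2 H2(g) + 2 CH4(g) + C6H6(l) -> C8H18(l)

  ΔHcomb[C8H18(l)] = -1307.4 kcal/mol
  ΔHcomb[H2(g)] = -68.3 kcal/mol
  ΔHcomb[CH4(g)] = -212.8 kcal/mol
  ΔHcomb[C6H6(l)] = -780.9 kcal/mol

With combustion enthalpies, reactants minus products:
= [2·(-68.3) + 2·(-212.8) + 1·(-780.9)] − [1·(-1307.4)]
= -35.7 kcal/mol

ΔH° = -35.7 kcal/mol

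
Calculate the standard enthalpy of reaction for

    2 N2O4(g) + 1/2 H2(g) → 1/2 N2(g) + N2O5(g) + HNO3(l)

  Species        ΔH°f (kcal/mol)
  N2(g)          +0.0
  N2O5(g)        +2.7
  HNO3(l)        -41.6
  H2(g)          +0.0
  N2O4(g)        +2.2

ΔH°rxn = Σ nΔHf°(products) − Σ nΔHf°(reactants).
Products: 1/2·(+0.0) + 1·(+2.7) + 1·(-41.6) = -38.9
Reactants: 2·(+2.2) + 1/2·(+0.0) = +4.4
ΔHrxn = (-38.9) − (+4.4) = -43.3 kcal/mol

ΔHrxn = -43.3 kcal/mol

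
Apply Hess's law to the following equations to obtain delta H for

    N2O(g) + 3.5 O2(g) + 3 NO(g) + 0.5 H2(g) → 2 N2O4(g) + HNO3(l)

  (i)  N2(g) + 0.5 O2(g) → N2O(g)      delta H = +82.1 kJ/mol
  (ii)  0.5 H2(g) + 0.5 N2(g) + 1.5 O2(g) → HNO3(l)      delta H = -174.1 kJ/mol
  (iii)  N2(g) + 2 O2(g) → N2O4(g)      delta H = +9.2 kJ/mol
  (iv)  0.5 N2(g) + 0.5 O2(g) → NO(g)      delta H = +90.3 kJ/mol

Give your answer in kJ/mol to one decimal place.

delta H = -508.7 kJ/mol

(i) reversed (N2O(g) must end up as a reactant): -82.1 kJ/mol
(ii) as written (HNO3(l) already on the product side): -174.1 kJ/mol
(iii) × 2 (×2 to match 2 N2O4(g) in the target): (2)·(+9.2) = +18.4 kJ/mol
(iv) reversed and × 3 (reverse to put NO(g) on the reactant side; ×3 to match 3 NO(g) in the target): (-3)·(+90.3) = -270.9 kJ/mol
delta H = (-82.1) + (-174.1) + (+18.4) + (-270.9) = -508.7 kJ/mol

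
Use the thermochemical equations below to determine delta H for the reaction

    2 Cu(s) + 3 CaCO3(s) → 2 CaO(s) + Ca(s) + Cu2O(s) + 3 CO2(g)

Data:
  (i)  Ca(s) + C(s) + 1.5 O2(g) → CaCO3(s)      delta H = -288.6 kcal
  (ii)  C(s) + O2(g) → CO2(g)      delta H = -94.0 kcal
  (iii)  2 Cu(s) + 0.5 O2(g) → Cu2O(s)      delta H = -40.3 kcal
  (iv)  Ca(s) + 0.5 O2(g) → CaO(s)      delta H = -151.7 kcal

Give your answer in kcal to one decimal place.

delta H = 240.1 kcal

(i) reversed and × 3: (-3)·(-288.6) = +865.8 kcal
(ii) × 3: (3)·(-94.0) = -282.0 kcal
(iii) as written: -40.3 kcal
(iv) × 2: (2)·(-151.7) = -303.4 kcal
Summing the manipulated equations, delta H = (+865.8) + (-282.0) + (-40.3) + (-303.4) = 240.1 kcal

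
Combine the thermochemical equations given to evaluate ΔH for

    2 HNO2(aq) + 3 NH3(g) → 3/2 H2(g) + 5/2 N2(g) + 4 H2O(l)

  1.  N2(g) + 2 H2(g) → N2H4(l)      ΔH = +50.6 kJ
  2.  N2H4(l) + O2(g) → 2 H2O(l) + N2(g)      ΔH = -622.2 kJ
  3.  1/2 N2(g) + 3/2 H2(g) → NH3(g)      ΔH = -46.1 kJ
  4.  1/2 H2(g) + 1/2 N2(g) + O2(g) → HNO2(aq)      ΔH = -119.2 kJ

eq. 1 × 2: (2)·(+50.6) = +101.2 kJ
eq. 2 × 2: (2)·(-622.2) = -1244.4 kJ
eq. 3 reversed and × 3: (-3)·(-46.1) = +138.3 kJ
eq. 4 reversed and × 2: (-2)·(-119.2) = +238.4 kJ
By Hess's law, ΔH = (+101.2) + (-1244.4) + (+138.3) + (+238.4) = -766.5 kJ

ΔH = -766.5 kJ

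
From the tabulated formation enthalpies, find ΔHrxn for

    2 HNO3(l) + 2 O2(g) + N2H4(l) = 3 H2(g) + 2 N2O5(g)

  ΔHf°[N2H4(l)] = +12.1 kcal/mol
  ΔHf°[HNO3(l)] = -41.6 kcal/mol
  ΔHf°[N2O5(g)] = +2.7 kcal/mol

ΔH°rxn = Σ nΔHf°(products) − Σ nΔHf°(reactants).
Products: 3·(+0.0) + 2·(+2.7) = +5.4
Reactants: 2·(-41.6) + 2·(+0.0) + 1·(+12.1) = -71.1
ΔHrxn = (+5.4) − (-71.1) = 76.5 kcal/mol

ΔHrxn = 76.5 kcal/mol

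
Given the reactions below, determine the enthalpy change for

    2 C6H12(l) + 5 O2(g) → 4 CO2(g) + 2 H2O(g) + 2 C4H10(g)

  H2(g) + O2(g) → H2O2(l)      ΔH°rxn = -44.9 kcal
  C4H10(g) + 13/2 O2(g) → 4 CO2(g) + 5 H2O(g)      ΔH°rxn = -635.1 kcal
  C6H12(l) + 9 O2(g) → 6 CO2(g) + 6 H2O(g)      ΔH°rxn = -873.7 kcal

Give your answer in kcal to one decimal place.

equation 1: not needed (H2O2(l) appears nowhere else).
equation 2 reversed and × 2 (reverse to put C4H10(g) on the product side; scale by 2 for the 2 C4H10(g)): (-2)·(-635.1) = +1270.2 kcal
equation 3 × 2 (scale by 2 for the 2 C6H12(l)): (2)·(-873.7) = -1747.4 kcal
Summing the manipulated equations, ΔH°rxn = (+1270.2) + (-1747.4) = -477.2 kcal

ΔH°rxn = -477.2 kcal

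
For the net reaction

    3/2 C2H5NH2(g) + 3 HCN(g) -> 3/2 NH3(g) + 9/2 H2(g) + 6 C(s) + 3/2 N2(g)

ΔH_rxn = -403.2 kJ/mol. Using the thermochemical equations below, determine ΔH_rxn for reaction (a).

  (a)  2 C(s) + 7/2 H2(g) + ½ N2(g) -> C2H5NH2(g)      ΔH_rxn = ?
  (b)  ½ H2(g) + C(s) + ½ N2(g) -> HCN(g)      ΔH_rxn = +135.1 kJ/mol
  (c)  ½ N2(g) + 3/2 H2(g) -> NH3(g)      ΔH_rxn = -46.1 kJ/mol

(a) reversed and × 3/2: contributes −3/2·x
(b) reversed and × 3: (-3)·(+135.1) = -405.3 kJ/mol
(c) × 3/2: (3/2)·(-46.1) = -69.15 kJ/mol
-403.2 = (-405.3) + (-69.15) − 3/2·x
x = (-403.2 − (-474.45)) / (-3/2) = -47.5 kJ/mol

ΔH_rxn = -47.5 kJ/mol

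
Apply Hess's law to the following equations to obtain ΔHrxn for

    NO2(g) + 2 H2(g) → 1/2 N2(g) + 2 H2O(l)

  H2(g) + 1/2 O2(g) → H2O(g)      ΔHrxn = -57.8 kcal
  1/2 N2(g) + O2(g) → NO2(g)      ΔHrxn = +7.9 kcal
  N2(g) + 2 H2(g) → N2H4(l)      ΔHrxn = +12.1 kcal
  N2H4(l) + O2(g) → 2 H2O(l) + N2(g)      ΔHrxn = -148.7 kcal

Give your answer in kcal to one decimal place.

equation 1: not needed (H2O(g) appears nowhere else).
equation 2 reversed (NO2(g) must end up as a reactant): -7.9 kcal
equation 3 as written: +12.1 kcal
equation 4 as written (H2O(l) already on the product side): -148.7 kcal
Combining the equations, ΔHrxn = (-7.9) + (+12.1) + (-148.7) = -144.5 kcal

ΔHrxn = -144.5 kcal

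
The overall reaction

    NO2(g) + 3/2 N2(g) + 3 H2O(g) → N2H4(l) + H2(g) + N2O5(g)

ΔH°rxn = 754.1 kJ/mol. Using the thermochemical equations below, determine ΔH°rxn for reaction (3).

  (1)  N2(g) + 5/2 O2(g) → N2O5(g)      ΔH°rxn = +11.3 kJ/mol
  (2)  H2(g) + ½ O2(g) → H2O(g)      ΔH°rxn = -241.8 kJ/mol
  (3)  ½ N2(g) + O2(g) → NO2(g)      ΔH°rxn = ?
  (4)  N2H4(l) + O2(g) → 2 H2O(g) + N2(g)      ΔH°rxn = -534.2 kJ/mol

ΔH°rxn = 33.2 kJ/mol

(1) as written: +11.3 kJ/mol
(2) reversed: +241.8 kJ/mol
(3) reversed: contributes −x
(4) reversed: +534.2 kJ/mol
+754.1 = (+11.3) + (+241.8) + (+534.2) − x
x = (+754.1 − (+787.3)) / (-1) = 33.2 kJ/mol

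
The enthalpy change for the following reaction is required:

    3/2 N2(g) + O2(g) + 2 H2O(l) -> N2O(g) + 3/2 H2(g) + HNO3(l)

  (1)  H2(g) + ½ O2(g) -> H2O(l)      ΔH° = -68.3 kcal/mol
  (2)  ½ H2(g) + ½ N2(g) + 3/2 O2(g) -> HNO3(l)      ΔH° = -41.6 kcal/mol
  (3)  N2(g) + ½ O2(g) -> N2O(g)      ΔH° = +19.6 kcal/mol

(1) reversed and × 2: (-2)·(-68.3) = +136.6 kcal/mol
(2) as written: -41.6 kcal/mol
(3) as written: +19.6 kcal/mol
Since enthalpy is a state function, ΔH° = (-2)·(-68.3) + (1)·(-41.6) + (1)·(+19.6) = 114.6 kcal/mol

ΔH° = 114.6 kcal/mol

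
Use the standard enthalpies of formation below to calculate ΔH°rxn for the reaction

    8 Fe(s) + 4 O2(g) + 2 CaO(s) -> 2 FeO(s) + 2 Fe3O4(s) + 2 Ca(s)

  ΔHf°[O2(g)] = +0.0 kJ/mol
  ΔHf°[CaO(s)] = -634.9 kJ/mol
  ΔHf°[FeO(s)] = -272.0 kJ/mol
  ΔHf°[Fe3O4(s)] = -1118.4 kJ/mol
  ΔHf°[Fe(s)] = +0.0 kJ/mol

ΔH°rxn = -1511.0 kJ/mol

Products: 2·(-272.0) + 2·(-1118.4) + 2·(+0.0) = -2780.8
Reactants: 8·(+0.0) + 4·(+0.0) + 2·(-634.9) = -1269.8
ΔH°rxn = (-2780.8) − (-1269.8) = -1511.0 kJ/mol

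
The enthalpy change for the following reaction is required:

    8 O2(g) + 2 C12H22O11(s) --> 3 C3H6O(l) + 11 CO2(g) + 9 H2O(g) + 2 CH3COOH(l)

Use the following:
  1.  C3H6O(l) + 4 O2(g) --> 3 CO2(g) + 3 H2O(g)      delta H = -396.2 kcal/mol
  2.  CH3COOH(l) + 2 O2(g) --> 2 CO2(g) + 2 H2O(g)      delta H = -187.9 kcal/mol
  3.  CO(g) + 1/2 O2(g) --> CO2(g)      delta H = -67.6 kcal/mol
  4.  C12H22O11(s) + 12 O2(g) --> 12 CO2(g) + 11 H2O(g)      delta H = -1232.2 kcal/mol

delta H = -900.0 kcal/mol

eq. 1 reversed and × 3: (-3)·(-396.2) = +1188.6 kcal/mol
eq. 2 reversed and × 2: (-2)·(-187.9) = +375.8 kcal/mol
eq. 3: not needed.
eq. 4 × 2: (2)·(-1232.2) = -2464.4 kcal/mol
Combining the equations, delta H = (+1188.6) + (+375.8) + (-2464.4) = -900.0 kcal/mol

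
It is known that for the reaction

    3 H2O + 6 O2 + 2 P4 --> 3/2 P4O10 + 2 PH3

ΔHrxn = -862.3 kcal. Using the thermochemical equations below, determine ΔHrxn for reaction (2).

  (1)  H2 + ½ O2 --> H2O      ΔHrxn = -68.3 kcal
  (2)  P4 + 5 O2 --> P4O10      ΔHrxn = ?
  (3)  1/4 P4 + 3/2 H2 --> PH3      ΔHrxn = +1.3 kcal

(1) reversed and × 3: (-3)·(-68.3) = +204.9 kcal
(2) × 3/2: contributes 3/2·x
(3) × 2: (2)·(+1.3) = +2.6 kcal
-862.3 = (+204.9) + (+2.6) + 3/2·x
x = (-862.3 − (+207.5)) / (3/2) = -713.2 kcal

ΔHrxn = -713.2 kcal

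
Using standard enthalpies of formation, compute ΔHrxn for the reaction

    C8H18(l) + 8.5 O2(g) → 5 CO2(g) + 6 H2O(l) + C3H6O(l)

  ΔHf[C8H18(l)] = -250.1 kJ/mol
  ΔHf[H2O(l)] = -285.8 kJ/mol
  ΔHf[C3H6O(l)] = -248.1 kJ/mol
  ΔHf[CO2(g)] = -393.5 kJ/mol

Products: 5·(-393.5) + 6·(-285.8) + 1·(-248.1) = -3930.4
Reactants: 1·(-250.1) + 17/2·(+0.0) = -250.1
ΔHrxn = (-3930.4) − (-250.1) = -3680.3 kJ/mol

ΔHrxn = -3680.3 kJ/mol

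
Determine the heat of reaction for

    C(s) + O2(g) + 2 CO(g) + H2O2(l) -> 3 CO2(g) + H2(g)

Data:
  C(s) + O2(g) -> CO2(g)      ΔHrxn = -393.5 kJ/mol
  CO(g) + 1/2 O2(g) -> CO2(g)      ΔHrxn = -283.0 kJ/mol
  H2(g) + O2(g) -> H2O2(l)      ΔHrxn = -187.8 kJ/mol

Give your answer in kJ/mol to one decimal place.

equation 1 as written (C(s) already on the reactant side): -393.5 kJ/mol
equation 2 × 2 (scale by 2 for the 2 CO(g)): (2)·(-283.0) = -566.0 kJ/mol
equation 3 reversed (reverse to put H2O2(l) on the reactant side): +187.8 kJ/mol
ΔHrxn = (-393.5) + (-566.0) + (+187.8) = -771.7 kJ/mol

ΔHrxn = -771.7 kJ/mol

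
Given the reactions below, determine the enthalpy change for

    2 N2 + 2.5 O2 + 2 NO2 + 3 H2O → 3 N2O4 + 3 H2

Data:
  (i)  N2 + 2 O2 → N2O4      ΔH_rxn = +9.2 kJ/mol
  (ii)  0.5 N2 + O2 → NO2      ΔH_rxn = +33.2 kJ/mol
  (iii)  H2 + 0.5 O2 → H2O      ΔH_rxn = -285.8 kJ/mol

(i) × 3: (3)·(+9.2) = +27.6 kJ/mol
(ii) reversed and × 2: (-2)·(+33.2) = -66.4 kJ/mol
(iii) reversed and × 3: (-3)·(-285.8) = +857.4 kJ/mol
ΔH_rxn = (+27.6) + (-66.4) + (+857.4) = 818.6 kJ/mol

ΔH_rxn = 818.6 kJ/mol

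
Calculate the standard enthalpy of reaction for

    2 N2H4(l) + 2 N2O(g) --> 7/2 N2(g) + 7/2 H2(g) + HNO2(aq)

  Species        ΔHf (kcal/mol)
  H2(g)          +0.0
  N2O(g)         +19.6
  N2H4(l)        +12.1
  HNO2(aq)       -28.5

ΔH°rxn = -91.9 kcal/mol

Products: 7/2·(+0.0) + 7/2·(+0.0) + 1·(-28.5) = -28.5
Reactants: 2·(+12.1) + 2·(+19.6) = +63.4
ΔH°rxn = (-28.5) − (+63.4) = -91.9 kcal/mol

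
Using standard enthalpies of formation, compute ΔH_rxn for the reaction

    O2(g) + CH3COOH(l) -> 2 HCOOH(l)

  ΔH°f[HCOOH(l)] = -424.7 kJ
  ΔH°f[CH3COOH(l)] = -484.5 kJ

ΔH_rxn = -364.9 kJ

ΔH°rxn = Σ nΔHf°(products) − Σ nΔHf°(reactants).
Products: 2·(-424.7) = -849.4
Reactants: 1·(+0.0) + 1·(-484.5) = -484.5
ΔH_rxn = (-849.4) − (-484.5) = -364.9 kJ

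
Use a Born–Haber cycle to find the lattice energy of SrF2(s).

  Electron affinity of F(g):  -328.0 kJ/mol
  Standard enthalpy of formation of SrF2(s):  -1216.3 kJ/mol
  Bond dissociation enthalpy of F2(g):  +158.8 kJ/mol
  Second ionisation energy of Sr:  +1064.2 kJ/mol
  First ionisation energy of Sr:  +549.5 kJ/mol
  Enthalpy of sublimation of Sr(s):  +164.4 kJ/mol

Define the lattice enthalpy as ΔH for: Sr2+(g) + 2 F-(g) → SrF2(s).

ΔHf° = 1·ΔHsub + 1·(ΣIE) + 1·D(F2) + 2·EA + U
-1216.3 = 1·(+164.4) + 1·(+1613.7) + 1·(+158.8) + 2·(-328.0) + U
U = -1216.3 − (+1280.9) = -2497.2 kJ/mol

U = -2497.2 kJ/mol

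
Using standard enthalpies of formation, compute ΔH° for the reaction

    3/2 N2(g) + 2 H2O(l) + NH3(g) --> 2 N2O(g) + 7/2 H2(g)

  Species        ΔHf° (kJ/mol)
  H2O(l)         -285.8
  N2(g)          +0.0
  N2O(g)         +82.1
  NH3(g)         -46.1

Products: 2·(+82.1) + 7/2·(+0.0) = +164.2
Reactants: 3/2·(+0.0) + 2·(-285.8) + 1·(-46.1) = -617.7
ΔH° = (+164.2) − (-617.7) = 781.9 kJ/mol

ΔH° = 781.9 kJ/mol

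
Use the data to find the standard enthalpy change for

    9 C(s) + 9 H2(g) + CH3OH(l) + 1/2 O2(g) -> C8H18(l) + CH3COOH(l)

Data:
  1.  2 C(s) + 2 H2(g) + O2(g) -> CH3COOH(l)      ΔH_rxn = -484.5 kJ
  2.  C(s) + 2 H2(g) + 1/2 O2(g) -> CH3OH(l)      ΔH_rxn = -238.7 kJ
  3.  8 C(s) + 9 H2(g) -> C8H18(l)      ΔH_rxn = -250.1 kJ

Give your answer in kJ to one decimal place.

eq. 1 as written: -484.5 kJ
eq. 2 reversed: +238.7 kJ
eq. 3 as written: -250.1 kJ
Since enthalpy is a state function, ΔH_rxn = (-484.5) + (+238.7) + (-250.1) = -495.9 kJ

ΔH_rxn = -495.9 kJ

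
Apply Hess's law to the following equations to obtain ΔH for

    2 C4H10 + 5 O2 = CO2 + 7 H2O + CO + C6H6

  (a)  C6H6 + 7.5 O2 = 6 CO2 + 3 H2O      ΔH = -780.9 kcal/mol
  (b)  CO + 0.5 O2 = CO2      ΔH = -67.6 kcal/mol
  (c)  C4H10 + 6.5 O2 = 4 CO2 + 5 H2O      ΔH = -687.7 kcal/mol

ΔH = -526.9 kcal/mol

(a) reversed: +780.9 kcal/mol
(b) reversed: +67.6 kcal/mol
(c) × 2: (2)·(-687.7) = -1375.4 kcal/mol
By Hess's law, ΔH = (-1)·(-780.9) + (-1)·(-67.6) + (2)·(-687.7) = -526.9 kcal/mol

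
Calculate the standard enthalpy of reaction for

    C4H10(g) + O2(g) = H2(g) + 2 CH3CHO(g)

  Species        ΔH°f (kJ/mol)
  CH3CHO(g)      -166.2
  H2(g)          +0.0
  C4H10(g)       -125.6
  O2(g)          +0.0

Products: 1·(+0.0) + 2·(-166.2) = -332.4
Reactants: 1·(-125.6) + 1·(+0.0) = -125.6
ΔH_rxn = (-332.4) − (-125.6) = -206.8 kJ/mol

ΔH_rxn = -206.8 kJ/mol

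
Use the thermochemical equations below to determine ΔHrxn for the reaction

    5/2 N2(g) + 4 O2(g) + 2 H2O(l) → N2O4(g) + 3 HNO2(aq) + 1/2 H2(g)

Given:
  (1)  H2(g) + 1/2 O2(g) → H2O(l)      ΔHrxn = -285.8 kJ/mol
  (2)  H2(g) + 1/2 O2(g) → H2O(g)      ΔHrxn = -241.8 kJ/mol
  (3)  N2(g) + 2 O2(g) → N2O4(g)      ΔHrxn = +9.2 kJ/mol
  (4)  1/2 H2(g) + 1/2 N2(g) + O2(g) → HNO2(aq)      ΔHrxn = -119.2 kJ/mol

(1) reversed and × 2 (reverse to put H2O(l) on the reactant side; ×2 to match 2 H2O(l) in the target): (-2)·(-285.8) = +571.6 kJ/mol
(2): not needed (H2O(g) appears nowhere else).
(3) as written (N2O4(g) already on the product side): +9.2 kJ/mol
(4) × 3 (scale by 3 for the 3 HNO2(aq)): (3)·(-119.2) = -357.6 kJ/mol
Since enthalpy is a state function, ΔHrxn = (+571.6) + (+9.2) + (-357.6) = 223.2 kJ/mol

ΔHrxn = 223.2 kJ/mol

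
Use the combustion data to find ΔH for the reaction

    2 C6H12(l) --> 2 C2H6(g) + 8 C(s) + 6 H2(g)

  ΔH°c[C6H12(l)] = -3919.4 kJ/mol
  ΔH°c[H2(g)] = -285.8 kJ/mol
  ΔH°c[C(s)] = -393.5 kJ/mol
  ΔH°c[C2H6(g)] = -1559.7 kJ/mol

ΔH = 143.4 kJ/mol

With combustion enthalpies, reactants minus products:
= [2·(-3919.4)] − [2·(-1559.7) + 8·(-393.5) + 6·(-285.8)]
= 143.4 kJ/mol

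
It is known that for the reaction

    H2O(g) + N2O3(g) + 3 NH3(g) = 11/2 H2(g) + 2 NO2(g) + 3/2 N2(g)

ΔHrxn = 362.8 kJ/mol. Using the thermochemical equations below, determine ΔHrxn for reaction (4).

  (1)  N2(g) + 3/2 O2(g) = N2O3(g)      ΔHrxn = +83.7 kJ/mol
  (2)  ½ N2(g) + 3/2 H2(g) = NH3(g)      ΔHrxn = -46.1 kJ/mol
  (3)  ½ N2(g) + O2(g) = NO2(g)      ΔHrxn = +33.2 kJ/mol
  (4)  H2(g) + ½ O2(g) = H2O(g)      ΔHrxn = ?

(1) reversed (N2O3(g) must end up as a reactant): -83.7 kJ/mol
(2) reversed and × 3 (reverse to put NH3(g) on the reactant side; scale by 3 for the 3 NH3(g)): (-3)·(-46.1) = +138.3 kJ/mol
(3) × 2 (×2 to match 2 NO2(g) in the target): (2)·(+33.2) = +66.4 kJ/mol
(4) reversed (reverse to put H2O(g) on the reactant side): contributes −x
+362.8 = (-83.7) + (+138.3) + (+66.4) − x
x = (+362.8 − (+121.0)) / (-1) = -241.8 kJ/mol

ΔHrxn = -241.8 kJ/mol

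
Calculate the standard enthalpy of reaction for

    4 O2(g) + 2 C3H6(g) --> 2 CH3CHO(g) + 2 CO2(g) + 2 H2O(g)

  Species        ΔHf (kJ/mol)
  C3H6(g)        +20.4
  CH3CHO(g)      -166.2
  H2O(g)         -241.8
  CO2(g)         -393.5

Products: 2·(-166.2) + 2·(-393.5) + 2·(-241.8) = -1603.0
Reactants: 4·(+0.0) + 2·(+20.4) = +40.8
ΔH_rxn = (-1603.0) − (+40.8) = -1643.8 kJ/mol

ΔH_rxn = -1643.8 kJ/mol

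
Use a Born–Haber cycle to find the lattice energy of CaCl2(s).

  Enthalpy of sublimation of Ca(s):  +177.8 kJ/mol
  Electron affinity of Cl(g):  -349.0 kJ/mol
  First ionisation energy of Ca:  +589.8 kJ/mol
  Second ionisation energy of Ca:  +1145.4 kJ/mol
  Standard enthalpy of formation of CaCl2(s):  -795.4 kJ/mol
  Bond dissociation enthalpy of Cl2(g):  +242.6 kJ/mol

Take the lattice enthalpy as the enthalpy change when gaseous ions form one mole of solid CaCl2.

ΔHf° = 1·ΔHsub + 1·(ΣIE) + 1·D(Cl2) + 2·EA + U
-795.4 = 1·(+177.8) + 1·(+1735.2) + 1·(+242.6) + 2·(-349.0) + U
U = -795.4 − (+1457.6) = -2253.0 kJ/mol

U = -2253.0 kJ/mol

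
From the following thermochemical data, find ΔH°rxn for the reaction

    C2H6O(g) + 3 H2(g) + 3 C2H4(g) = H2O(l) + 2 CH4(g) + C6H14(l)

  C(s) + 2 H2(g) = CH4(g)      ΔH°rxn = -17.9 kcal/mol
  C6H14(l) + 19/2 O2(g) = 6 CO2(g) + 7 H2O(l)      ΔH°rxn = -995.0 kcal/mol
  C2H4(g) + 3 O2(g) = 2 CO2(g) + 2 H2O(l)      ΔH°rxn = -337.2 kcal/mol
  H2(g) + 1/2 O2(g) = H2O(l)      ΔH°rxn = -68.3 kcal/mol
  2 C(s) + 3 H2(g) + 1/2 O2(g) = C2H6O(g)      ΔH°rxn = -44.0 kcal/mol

equation 1 × 2 (scale by 2 for the 2 CH4(g)): (2)·(-17.9) = -35.8 kcal/mol
equation 2 reversed (C6H14(l) must end up as a product): +995.0 kcal/mol
equation 3 × 3 (scale by 3 for the 3 C2H4(g)): (3)·(-337.2) = -1011.6 kcal/mol
equation 4 × 2: (2)·(-68.3) = -136.6 kcal/mol
equation 5 reversed (C2H6O(g) must end up as a reactant): +44.0 kcal/mol
By Hess's law, ΔH°rxn = (-35.8) + (+995.0) + (-1011.6) + (-136.6) + (+44.0) = -145.0 kcal/mol

ΔH°rxn = -145.0 kcal/mol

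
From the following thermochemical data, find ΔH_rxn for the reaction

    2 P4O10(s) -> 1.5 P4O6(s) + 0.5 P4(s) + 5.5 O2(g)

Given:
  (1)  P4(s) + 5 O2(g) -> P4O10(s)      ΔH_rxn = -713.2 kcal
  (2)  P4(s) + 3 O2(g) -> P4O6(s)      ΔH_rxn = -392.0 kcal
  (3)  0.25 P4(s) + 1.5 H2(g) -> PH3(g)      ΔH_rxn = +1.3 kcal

ΔH_rxn = 838.4 kcal

(1) reversed and × 2 (P4O10(s) must end up as a reactant; scale by 2 for the 2 P4O10(s)): (-2)·(-713.2) = +1426.4 kcal
(2) × 3/2 (scale by 3/2 for the 3/2 P4O6(s)): (3/2)·(-392.0) = -588.0 kcal
(3): not needed (PH3(g) appears nowhere else).
ΔH_rxn = (-2)·(-713.2) + (3/2)·(-392.0) = 838.4 kcal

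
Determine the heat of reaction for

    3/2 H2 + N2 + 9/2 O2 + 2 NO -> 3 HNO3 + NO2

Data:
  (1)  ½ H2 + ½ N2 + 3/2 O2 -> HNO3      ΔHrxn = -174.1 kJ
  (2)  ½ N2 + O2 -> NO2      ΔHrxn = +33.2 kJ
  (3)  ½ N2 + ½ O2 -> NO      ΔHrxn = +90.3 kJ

ΔHrxn = -669.7 kJ

(1) × 3: (3)·(-174.1) = -522.3 kJ
(2) as written: +33.2 kJ
(3) reversed and × 2: (-2)·(+90.3) = -180.6 kJ
ΔHrxn = (-522.3) + (+33.2) + (-180.6) = -669.7 kJ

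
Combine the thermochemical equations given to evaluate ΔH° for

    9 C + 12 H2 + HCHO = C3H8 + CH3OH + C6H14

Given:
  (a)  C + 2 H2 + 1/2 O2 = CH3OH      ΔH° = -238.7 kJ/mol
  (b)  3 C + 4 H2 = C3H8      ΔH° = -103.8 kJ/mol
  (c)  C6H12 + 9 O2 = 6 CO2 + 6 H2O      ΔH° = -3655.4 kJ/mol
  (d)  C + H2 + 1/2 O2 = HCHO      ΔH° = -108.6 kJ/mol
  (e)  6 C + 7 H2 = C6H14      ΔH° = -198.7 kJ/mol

(a) as written: -238.7 kJ/mol
(b) as written: -103.8 kJ/mol
(c): not needed.
(d) reversed: +108.6 kJ/mol
(e) as written: -198.7 kJ/mol
By Hess's law, ΔH° = (1)·(-238.7) + (1)·(-103.8) + (-1)·(-108.6) + (1)·(-198.7) = -432.6 kJ/mol

ΔH° = -432.6 kJ/mol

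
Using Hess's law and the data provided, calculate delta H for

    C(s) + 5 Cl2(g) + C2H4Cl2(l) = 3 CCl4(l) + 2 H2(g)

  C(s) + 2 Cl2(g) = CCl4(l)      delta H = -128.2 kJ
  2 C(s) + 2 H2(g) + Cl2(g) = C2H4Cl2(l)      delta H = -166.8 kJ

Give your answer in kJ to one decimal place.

delta H = -217.8 kJ

equation 1 × 3: (3)·(-128.2) = -384.6 kJ
equation 2 reversed: +166.8 kJ
By Hess's law, delta H = (3)·(-128.2) + (-1)·(-166.8) = -217.8 kJ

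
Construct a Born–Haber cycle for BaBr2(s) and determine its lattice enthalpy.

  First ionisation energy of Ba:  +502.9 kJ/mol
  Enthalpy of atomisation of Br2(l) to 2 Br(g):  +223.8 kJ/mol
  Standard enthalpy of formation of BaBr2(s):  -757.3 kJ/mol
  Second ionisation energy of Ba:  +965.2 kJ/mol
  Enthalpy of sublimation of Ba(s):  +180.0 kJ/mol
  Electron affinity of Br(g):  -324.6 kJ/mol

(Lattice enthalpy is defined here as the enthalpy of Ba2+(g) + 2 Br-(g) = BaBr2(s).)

U = -1980.0 kJ/mol

ΔHf° = 1·ΔHsub + 1·(ΣIE) + 1·D(Br2) + 2·EA + U
-757.3 = 1·(+180.0) + 1·(+1468.1) + 1·(+223.8) + 2·(-324.6) + U
U = -757.3 − (+1222.7) = -1980.0 kJ/mol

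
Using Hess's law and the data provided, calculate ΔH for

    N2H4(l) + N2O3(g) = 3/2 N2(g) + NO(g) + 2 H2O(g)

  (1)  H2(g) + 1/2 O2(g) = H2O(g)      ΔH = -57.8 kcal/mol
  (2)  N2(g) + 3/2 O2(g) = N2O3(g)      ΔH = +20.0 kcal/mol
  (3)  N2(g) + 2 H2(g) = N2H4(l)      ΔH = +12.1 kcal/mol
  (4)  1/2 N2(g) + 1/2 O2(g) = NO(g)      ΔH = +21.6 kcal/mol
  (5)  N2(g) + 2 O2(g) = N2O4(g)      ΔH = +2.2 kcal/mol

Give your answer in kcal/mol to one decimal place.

ΔH = -126.1 kcal/mol

(1) × 2 (×2 to match 2 H2O(g) in the target): (2)·(-57.8) = -115.6 kcal/mol
(2) reversed (reverse to put N2O3(g) on the reactant side): -20.0 kcal/mol
(3) reversed (reverse to put N2H4(l) on the reactant side): -12.1 kcal/mol
(4) as written (NO(g) already on the product side): +21.6 kcal/mol
(5): not needed (N2O4(g) appears nowhere else).
By Hess's law, ΔH = (-115.6) + (-20.0) + (-12.1) + (+21.6) = -126.1 kcal/mol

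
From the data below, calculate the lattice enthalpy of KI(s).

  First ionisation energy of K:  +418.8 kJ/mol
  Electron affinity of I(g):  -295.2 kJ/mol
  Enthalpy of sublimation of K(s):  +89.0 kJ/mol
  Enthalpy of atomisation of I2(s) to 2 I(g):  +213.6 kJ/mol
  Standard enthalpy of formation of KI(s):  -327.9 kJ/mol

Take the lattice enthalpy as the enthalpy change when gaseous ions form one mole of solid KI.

U = -647.3 kJ/mol

ΔHf° = 1·ΔHsub + 1·(ΣIE) + 1/2·D(I2) + 1·EA + U
-327.9 = 1·(+89.0) + 1·(+418.8) + 1/2·(+213.6) + 1·(-295.2) + U
U = -327.9 − (+319.4) = -647.3 kJ/mol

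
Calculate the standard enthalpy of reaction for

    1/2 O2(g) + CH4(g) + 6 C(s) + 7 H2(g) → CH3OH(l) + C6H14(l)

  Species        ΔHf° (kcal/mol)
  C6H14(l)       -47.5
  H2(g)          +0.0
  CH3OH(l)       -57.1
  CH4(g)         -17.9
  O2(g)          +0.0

Products: 1·(-57.1) + 1·(-47.5) = -104.6
Reactants: 1/2·(+0.0) + 1·(-17.9) + 6·(+0.0) + 7·(+0.0) = -17.9
ΔH_rxn = (-104.6) − (-17.9) = -86.7 kcal/mol

ΔH_rxn = -86.7 kcal/mol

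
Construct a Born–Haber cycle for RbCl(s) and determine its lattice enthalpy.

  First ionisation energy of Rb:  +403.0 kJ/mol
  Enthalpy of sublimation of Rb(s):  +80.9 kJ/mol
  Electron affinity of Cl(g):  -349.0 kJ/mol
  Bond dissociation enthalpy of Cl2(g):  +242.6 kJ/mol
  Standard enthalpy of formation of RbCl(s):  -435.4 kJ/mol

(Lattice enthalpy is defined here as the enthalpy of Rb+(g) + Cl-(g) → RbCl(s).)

U = -691.6 kJ/mol

ΔHf° = 1·ΔHsub + 1·(ΣIE) + 1/2·D(Cl2) + 1·EA + U
-435.4 = 1·(+80.9) + 1·(+403.0) + 1/2·(+242.6) + 1·(-349.0) + U
U = -435.4 − (+256.2) = -691.6 kJ/mol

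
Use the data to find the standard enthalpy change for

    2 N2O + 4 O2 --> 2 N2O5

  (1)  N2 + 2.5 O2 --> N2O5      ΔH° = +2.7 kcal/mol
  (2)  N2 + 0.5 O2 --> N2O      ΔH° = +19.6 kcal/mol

ΔH° = -33.8 kcal/mol

(1) × 2 (×2 to match 2 N2O5 in the target): (2)·(+2.7) = +5.4 kcal/mol
(2) reversed and × 2 (reverse to put N2O on the reactant side; scale by 2 for the 2 N2O): (-2)·(+19.6) = -39.2 kcal/mol
By Hess's law, ΔH° = (+5.4) + (-39.2) = -33.8 kcal/mol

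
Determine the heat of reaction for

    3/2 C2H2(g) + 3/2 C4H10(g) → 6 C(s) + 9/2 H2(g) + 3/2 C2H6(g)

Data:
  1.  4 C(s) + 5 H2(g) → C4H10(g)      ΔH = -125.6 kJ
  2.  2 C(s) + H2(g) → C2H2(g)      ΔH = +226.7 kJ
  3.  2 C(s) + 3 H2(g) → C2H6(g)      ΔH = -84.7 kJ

ΔH = -278.7 kJ

eq. 1 reversed and × 3/2 (C4H10(g) must end up as a reactant; ×3/2 to match 3/2 C4H10(g) in the target): (-3/2)·(-125.6) = +188.4 kJ
eq. 2 reversed and × 3/2 (reverse to put C2H2(g) on the reactant side; ×3/2 to match 3/2 C2H2(g) in the target): (-3/2)·(+226.7) = -340.05 kJ
eq. 3 × 3/2 (×3/2 to match 3/2 C2H6(g) in the target): (3/2)·(-84.7) = -127.05 kJ
ΔH = (-3/2)·(-125.6) + (-3/2)·(+226.7) + (3/2)·(-84.7) = -278.7 kJ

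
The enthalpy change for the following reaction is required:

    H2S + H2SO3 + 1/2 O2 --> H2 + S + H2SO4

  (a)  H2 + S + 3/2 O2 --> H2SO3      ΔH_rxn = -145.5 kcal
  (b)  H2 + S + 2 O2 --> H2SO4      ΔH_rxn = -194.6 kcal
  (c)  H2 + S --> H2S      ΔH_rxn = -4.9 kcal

ΔH_rxn = -44.2 kcal

(a) reversed (reverse to put H2SO3 on the reactant side): +145.5 kcal
(b) as written (H2SO4 already on the product side): -194.6 kcal
(c) reversed (H2S must end up as a reactant): +4.9 kcal
ΔH_rxn = (-1)·(-145.5) + (1)·(-194.6) + (-1)·(-4.9) = -44.2 kcal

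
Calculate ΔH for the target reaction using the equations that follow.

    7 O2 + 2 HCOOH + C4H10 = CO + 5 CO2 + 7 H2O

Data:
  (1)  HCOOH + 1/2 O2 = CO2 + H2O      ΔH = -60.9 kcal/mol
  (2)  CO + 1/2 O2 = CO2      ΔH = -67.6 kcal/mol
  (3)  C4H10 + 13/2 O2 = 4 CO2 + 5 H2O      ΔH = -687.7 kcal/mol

ΔH = -741.9 kcal/mol

(1) × 2 (scale by 2 for the 2 HCOOH): (2)·(-60.9) = -121.8 kcal/mol
(2) reversed (reverse to put CO on the product side): +67.6 kcal/mol
(3) as written (C4H10 already on the reactant side): -687.7 kcal/mol
ΔH = (2)·(-60.9) + (-1)·(-67.6) + (1)·(-687.7) = -741.9 kcal/mol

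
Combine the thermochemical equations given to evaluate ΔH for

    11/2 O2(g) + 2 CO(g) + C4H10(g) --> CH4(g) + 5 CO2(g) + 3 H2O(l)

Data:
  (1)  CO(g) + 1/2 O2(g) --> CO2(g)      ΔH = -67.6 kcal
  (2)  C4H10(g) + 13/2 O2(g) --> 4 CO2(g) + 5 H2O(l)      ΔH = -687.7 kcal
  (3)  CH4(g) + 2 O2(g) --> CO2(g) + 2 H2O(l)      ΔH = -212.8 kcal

ΔH = -610.1 kcal

(1) × 2: (2)·(-67.6) = -135.2 kcal
(2) as written: -687.7 kcal
(3) reversed: +212.8 kcal
By Hess's law, ΔH = (-135.2) + (-687.7) + (+212.8) = -610.1 kcal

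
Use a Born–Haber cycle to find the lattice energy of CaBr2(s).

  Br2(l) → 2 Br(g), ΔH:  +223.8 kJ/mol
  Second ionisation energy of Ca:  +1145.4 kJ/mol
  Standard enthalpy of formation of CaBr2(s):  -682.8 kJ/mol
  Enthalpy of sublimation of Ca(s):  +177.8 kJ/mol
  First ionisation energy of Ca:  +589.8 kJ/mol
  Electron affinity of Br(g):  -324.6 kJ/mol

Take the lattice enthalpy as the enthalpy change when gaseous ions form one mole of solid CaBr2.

U = -2170.4 kJ/mol

ΔHf° = 1·ΔHsub + 1·(ΣIE) + 1·D(Br2) + 2·EA + U
-682.8 = 1·(+177.8) + 1·(+1735.2) + 1·(+223.8) + 2·(-324.6) + U
U = -682.8 − (+1487.6) = -2170.4 kJ/mol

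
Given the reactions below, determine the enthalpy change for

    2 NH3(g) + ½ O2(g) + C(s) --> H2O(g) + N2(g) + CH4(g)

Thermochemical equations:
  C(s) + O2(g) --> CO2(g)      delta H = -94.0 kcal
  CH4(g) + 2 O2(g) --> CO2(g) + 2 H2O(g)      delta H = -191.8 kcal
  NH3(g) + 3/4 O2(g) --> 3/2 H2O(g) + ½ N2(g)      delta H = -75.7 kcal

equation 1 as written: -94.0 kcal
equation 2 reversed: +191.8 kcal
equation 3 × 2: (2)·(-75.7) = -151.4 kcal
By Hess's law, delta H = (1)·(-94.0) + (-1)·(-191.8) + (2)·(-75.7) = -53.6 kcal

delta H = -53.6 kcal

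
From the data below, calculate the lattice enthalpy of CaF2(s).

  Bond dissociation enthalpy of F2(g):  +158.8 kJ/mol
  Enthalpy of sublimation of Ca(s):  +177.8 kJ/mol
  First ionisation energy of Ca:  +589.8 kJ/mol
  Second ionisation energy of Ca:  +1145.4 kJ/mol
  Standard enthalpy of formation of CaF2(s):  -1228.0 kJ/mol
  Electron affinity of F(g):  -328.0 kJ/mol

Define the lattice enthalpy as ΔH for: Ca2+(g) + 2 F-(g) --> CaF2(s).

ΔHf° = 1·ΔHsub + 1·(ΣIE) + 1·D(F2) + 2·EA + U
-1228.0 = 1·(+177.8) + 1·(+1735.2) + 1·(+158.8) + 2·(-328.0) + U
U = -1228.0 − (+1415.8) = -2643.8 kJ/mol

U = -2643.8 kJ/mol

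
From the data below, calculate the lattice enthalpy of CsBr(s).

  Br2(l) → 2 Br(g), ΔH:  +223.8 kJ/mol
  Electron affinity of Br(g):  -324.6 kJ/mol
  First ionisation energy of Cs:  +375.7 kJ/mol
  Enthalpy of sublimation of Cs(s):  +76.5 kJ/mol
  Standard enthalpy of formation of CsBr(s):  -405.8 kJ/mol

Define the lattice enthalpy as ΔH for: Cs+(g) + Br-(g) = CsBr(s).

ΔHf° = 1·ΔHsub + 1·(ΣIE) + 1/2·D(Br2) + 1·EA + U
-405.8 = 1·(+76.5) + 1·(+375.7) + 1/2·(+223.8) + 1·(-324.6) + U
U = -405.8 − (+239.5) = -645.3 kJ/mol

U = -645.3 kJ/mol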